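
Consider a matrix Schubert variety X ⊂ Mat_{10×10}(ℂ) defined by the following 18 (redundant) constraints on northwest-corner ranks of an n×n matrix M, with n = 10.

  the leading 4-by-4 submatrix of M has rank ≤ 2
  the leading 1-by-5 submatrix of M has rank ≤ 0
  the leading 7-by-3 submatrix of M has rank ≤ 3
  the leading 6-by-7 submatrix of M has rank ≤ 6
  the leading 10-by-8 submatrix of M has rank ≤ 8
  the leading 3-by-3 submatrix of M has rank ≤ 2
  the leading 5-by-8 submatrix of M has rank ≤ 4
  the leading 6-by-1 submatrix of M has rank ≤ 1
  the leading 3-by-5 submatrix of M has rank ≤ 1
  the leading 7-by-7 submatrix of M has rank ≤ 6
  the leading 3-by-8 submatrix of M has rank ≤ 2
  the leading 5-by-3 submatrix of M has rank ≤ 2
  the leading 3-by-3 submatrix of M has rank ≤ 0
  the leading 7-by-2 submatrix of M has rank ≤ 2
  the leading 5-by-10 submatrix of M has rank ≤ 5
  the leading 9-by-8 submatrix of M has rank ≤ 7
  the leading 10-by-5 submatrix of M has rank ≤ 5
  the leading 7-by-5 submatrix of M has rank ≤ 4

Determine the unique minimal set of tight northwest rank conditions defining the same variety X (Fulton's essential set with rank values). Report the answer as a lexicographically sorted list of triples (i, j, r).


Reconstructing r_w from the 18 given conditions:

  0, 0, 0, 0, 0, 1, 1, 1, 1, 1
  0, 0, 0, 1, 1, 2, 2, 2, 2, 2
  0, 0, 0, 1, 1, 2, 2, 2, 3, 3
  1, 1, 1, 2, 2, 3, 3, 3, 4, 4
  1, 2, 2, 3, 3, 4, 4, 4, 5, 5
  1, 2, 3, 4, 4, 5, 5, 5, 6, 6
  1, 2, 3, 4, 4, 5, 6, 6, 7, 7
  1, 2, 3, 4, 5, 6, 7, 7, 8, 8
  1, 2, 3, 4, 5, 6, 7, 7, 8, 9
  1, 2, 3, 4, 5, 6, 7, 8, 9, 10

hence w(1..10) = (6, 4, 9, 1, 2, 3, 7, 5, 10, 8).

D(w) has 16 cells with 6 SE-corners; essential set:

[(1, 5, 0), (3, 3, 0), (3, 5, 1), (3, 8, 2), (7, 5, 4), (9, 8, 7)]


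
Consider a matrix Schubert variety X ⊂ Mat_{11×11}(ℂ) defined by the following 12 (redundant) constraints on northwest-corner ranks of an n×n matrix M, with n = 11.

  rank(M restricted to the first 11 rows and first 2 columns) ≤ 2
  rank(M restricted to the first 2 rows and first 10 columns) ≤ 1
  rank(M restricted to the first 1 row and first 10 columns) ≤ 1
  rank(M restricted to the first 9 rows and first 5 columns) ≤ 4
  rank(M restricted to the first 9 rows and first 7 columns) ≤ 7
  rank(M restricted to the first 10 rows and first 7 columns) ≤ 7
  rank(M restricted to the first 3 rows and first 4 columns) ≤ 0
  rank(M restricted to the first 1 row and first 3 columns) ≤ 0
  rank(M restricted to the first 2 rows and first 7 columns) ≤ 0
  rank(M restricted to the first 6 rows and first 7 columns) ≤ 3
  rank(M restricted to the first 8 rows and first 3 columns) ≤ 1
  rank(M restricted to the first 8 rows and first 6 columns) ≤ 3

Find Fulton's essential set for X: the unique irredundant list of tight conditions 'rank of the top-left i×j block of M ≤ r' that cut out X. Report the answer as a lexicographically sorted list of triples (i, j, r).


Recovering R(i,j) via the rank-extension bound from the 12 conditions:

  0 0 0 0 0 0 0 1 1 1 1
  0 0 0 0 0 0 0 1 1 1 2
  0 0 0 0 1 1 1 2 2 2 3
  1 1 1 1 2 2 2 3 3 3 4
  1 1 1 2 3 3 3 4 4 4 5
  1 1 1 2 3 3 3 4 5 5 6
  1 1 1 2 3 3 4 5 6 6 7
  1 1 1 2 3 3 4 5 6 7 8
  1 2 2 3 4 4 5 6 7 8 9
  1 2 3 4 5 5 6 7 8 9 10
  1 2 3 4 5 6 7 8 9 10 11

so w = (8, 11, 5, 1, 4, 9, 7, 10, 2, 3, 6).

6 SE-corners of the 32-cell Rothe diagram give Ess(w):

[(2, 7, 0), (2, 10, 1), (3, 4, 0), (6, 7, 3), (8, 3, 1), (8, 6, 3)]


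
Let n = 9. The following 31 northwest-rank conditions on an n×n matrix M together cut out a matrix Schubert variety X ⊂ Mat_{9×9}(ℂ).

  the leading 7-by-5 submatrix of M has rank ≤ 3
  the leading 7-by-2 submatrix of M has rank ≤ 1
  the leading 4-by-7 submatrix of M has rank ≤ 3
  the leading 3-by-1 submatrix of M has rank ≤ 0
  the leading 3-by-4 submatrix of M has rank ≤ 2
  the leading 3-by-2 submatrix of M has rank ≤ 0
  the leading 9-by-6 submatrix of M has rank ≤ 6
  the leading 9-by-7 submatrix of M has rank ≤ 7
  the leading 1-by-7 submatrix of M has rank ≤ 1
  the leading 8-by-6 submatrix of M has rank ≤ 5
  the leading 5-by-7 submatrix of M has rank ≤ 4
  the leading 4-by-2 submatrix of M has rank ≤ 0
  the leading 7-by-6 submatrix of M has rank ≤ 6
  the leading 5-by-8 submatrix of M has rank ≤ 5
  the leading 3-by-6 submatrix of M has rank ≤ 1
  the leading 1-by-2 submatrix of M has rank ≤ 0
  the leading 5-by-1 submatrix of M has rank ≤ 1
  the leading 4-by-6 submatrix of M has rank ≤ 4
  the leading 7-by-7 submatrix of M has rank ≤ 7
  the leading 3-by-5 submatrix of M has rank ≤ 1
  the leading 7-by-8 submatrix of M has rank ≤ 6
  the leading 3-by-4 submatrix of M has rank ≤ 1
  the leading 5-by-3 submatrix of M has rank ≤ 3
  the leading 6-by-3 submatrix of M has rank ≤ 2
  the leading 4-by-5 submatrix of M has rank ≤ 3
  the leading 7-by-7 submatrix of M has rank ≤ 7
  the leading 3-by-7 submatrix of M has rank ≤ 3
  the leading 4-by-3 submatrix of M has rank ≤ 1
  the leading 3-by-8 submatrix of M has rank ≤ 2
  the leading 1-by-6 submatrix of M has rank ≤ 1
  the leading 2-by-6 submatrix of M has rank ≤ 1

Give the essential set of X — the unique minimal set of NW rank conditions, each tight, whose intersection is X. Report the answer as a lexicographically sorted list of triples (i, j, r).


Rank table r_w(9×9) implied by the 31 constraints:

  row 1: 0 0 1 1 1 1 1 1 1
  row 2: 0 0 1 1 1 1 2 2 2
  row 3: 0 0 1 1 1 1 2 2 3
  row 4: 0 0 1 2 2 2 3 3 4
  row 5: 1 1 2 3 3 3 4 4 5
  row 6: 1 1 2 3 3 4 5 5 6
  row 7: 1 1 2 3 3 4 5 6 7
  row 8: 1 2 3 4 4 5 6 7 8
  row 9: 1 2 3 4 5 6 7 8 9

second differences of R give the permutation w = (3, 7, 9, 4, 1, 6, 8, 2, 5).

5 SE-corners of the 19-cell Rothe diagram give Ess(w):

[(3, 6, 1), (3, 8, 2), (4, 2, 0), (7, 2, 1), (7, 5, 3)]


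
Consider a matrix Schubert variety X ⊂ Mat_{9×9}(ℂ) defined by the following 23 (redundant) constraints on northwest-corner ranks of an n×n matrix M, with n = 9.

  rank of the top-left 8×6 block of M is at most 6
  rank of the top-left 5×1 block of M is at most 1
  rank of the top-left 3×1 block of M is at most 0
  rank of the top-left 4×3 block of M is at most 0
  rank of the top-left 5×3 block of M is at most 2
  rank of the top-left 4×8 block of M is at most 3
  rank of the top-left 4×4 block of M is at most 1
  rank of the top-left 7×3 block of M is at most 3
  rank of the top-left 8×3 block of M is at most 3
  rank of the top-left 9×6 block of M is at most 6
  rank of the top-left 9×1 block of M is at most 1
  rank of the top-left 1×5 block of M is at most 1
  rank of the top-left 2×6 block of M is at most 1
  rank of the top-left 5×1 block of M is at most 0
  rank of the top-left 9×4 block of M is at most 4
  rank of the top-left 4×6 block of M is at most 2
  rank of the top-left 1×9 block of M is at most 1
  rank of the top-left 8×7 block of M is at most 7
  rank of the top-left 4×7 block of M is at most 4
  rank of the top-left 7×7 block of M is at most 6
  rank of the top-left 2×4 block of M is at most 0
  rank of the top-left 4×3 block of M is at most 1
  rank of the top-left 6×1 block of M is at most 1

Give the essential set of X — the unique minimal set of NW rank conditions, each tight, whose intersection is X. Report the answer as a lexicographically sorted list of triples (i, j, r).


Computing R[i][j] = min implied NW-rank bound (n=9, 23 conditions):

  i=1: 0 | 0 | 0 | 0 | 1 | 1 | 1 | 1 | 1
  i=2: 0 | 0 | 0 | 0 | 1 | 1 | 2 | 2 | 2
  i=3: 0 | 0 | 0 | 1 | 2 | 2 | 3 | 3 | 3
  i=4: 0 | 0 | 0 | 1 | 2 | 2 | 3 | 3 | 4
  i=5: 0 | 1 | 1 | 2 | 3 | 3 | 4 | 4 | 5
  i=6: 1 | 2 | 2 | 3 | 4 | 4 | 5 | 5 | 6
  i=7: 1 | 2 | 3 | 4 | 5 | 5 | 6 | 6 | 7
  i=8: 1 | 2 | 3 | 4 | 5 | 6 | 7 | 7 | 8
  i=9: 1 | 2 | 3 | 4 | 5 | 6 | 7 | 8 | 9

reading off 1-entries of Δ²R: w = (5, 7, 4, 9, 2, 1, 3, 6, 8).

ℓ(w)=18; the 6 essential cells (i,j,r):

[(2, 4, 0), (2, 6, 1), (4, 3, 0), (4, 6, 2), (4, 8, 3), (5, 1, 0)]


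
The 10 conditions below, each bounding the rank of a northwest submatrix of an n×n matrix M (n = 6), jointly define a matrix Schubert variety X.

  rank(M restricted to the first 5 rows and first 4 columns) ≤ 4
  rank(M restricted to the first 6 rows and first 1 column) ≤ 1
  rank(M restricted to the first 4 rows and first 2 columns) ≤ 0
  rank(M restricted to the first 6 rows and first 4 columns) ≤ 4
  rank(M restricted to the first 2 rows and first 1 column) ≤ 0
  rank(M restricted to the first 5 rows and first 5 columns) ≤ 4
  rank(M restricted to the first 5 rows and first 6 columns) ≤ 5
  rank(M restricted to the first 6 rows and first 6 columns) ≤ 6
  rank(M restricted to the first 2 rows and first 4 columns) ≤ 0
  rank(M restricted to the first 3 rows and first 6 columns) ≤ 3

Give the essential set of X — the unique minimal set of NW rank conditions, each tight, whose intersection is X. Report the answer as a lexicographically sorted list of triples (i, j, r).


The tightest implied rank at each (i,j), from the 10 conditions:

  row 1: 0 0 0 0 1 1
  row 2: 0 0 0 0 1 2
  row 3: 0 0 1 1 2 3
  row 4: 0 0 1 2 3 4
  row 5: 1 1 2 3 4 5
  row 6: 1 2 3 4 5 6

so w = (5, 6, 3, 4, 1, 2).

D(w) has 12 cells with 2 SE-corners; essential set:

[(2, 4, 0), (4, 2, 0)]


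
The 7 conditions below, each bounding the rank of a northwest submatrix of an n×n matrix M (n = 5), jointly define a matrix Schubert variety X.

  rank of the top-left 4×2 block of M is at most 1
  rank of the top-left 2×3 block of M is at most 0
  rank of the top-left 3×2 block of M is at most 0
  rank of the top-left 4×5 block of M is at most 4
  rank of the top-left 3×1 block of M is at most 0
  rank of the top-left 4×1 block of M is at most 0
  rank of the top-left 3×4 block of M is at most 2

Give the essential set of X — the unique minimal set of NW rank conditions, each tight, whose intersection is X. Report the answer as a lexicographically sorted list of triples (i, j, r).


The tightest implied rank at each (i,j), from the 7 conditions:

  0, 0, 0, 1, 1
  0, 0, 0, 1, 2
  0, 0, 1, 2, 3
  0, 1, 2, 3, 4
  1, 2, 3, 4, 5

so w = (4, 5, 3, 2, 1).

3 SE-corners of the 9-cell Rothe diagram give Ess(w):

[(2, 3, 0), (3, 2, 0), (4, 1, 0)]


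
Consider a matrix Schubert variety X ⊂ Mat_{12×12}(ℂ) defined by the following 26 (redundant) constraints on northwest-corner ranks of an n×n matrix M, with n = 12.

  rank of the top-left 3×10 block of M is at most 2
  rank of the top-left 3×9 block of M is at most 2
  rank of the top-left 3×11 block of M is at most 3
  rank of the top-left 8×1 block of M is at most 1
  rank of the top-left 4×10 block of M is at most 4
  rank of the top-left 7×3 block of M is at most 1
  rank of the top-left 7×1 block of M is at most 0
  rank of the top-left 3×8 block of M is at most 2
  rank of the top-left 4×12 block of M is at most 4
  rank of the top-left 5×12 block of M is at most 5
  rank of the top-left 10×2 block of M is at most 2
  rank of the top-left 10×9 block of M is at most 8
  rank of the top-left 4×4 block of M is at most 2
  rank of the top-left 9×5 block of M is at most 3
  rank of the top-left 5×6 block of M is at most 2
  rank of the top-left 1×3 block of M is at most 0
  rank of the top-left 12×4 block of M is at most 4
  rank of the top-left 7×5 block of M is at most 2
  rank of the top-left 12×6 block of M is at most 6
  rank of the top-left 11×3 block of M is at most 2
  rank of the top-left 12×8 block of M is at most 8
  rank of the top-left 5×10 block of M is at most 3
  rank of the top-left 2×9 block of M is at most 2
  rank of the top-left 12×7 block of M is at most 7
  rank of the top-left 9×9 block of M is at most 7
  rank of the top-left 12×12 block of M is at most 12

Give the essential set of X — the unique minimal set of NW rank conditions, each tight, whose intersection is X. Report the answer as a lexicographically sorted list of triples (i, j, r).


Reconstructing r_w from the 26 given conditions:

  row 1: 0 0 0 1 1 1 1 1 1 1 1 1
  row 2: 0 1 1 2 2 2 2 2 2 2 2 2
  row 3: 0 1 1 2 2 2 2 2 2 2 3 3
  row 4: 0 1 1 2 2 2 3 3 3 3 4 4
  row 5: 0 1 1 2 2 2 3 3 3 3 4 5
  row 6: 0 1 1 2 2 3 4 4 4 4 5 6
  row 7: 0 1 1 2 2 3 4 5 5 5 6 7
  row 8: 1 2 2 3 3 4 5 6 6 6 7 8
  row 9: 1 2 2 3 3 4 5 6 7 7 8 9
  row 10: 1 2 2 3 4 5 6 7 8 8 9 10
  row 11: 1 2 2 3 4 5 6 7 8 9 10 11
  row 12: 1 2 3 4 5 6 7 8 9 10 11 12

the unique w with this rank table is (4, 2, 11, 7, 12, 6, 8, 1, 9, 5, 10, 3).

9 SE-corners of the 33-cell Rothe diagram give Ess(w):

[(1, 3, 0), (3, 10, 2), (5, 6, 2), (5, 10, 3), (7, 1, 0), (7, 3, 1), (7, 5, 2), (9, 5, 3), (11, 3, 2)]


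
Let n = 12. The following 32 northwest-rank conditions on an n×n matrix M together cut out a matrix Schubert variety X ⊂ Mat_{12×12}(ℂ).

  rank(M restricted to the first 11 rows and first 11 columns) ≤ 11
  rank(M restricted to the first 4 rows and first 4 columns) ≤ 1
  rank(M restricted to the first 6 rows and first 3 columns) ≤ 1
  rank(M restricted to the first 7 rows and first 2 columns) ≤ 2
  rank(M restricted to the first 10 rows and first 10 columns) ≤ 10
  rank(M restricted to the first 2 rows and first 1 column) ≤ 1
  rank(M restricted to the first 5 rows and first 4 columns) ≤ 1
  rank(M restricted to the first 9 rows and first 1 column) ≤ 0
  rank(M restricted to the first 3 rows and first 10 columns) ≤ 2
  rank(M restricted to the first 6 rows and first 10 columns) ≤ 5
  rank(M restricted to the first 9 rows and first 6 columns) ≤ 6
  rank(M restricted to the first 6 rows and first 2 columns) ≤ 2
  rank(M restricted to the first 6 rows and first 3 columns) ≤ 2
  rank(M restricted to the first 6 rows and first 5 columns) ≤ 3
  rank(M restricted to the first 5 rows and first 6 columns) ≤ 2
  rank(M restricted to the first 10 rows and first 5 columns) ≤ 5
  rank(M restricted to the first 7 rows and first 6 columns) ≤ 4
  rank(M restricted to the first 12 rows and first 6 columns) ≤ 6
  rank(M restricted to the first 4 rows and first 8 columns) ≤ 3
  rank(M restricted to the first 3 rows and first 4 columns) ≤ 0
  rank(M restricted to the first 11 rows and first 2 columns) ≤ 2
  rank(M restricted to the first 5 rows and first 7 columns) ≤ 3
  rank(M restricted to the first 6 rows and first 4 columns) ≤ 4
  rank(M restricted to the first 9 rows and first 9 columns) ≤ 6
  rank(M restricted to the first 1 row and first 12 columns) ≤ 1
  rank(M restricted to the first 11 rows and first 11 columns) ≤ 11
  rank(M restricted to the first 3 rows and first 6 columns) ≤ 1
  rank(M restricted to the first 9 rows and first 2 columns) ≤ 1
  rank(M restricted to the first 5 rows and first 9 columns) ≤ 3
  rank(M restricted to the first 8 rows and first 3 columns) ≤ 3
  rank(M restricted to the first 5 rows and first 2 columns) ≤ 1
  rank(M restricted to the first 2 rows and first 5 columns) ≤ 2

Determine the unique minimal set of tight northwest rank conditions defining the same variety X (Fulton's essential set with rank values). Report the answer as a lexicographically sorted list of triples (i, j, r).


Rank table r_w(12×12) implied by the 32 constraints:

  i=1: 0 | 0 | 0 | 0 | 1 | 1 | 1 | 1 | 1 | 1 | 1 | 1
  i=2: 0 | 0 | 0 | 0 | 1 | 1 | 2 | 2 | 2 | 2 | 2 | 2
  i=3: 0 | 0 | 0 | 0 | 1 | 1 | 2 | 2 | 2 | 2 | 3 | 3
  i=4: 0 | 1 | 1 | 1 | 2 | 2 | 3 | 3 | 3 | 3 | 4 | 4
  i=5: 0 | 1 | 1 | 1 | 2 | 2 | 3 | 3 | 3 | 4 | 5 | 5
  i=6: 0 | 1 | 1 | 2 | 3 | 3 | 4 | 4 | 4 | 5 | 6 | 6
  i=7: 0 | 1 | 2 | 3 | 4 | 4 | 5 | 5 | 5 | 6 | 7 | 7
  i=8: 0 | 1 | 2 | 3 | 4 | 5 | 6 | 6 | 6 | 7 | 8 | 8
  i=9: 0 | 1 | 2 | 3 | 4 | 5 | 6 | 6 | 6 | 7 | 8 | 9
  i=10: 1 | 2 | 3 | 4 | 5 | 6 | 7 | 7 | 7 | 8 | 9 | 10
  i=11: 1 | 2 | 3 | 4 | 5 | 6 | 7 | 8 | 8 | 9 | 10 | 11
  i=12: 1 | 2 | 3 | 4 | 5 | 6 | 7 | 8 | 9 | 10 | 11 | 12

hence w(1..12) = (5, 7, 11, 2, 10, 4, 3, 6, 12, 1, 8, 9).

ℓ(w)=31; the 9 essential cells (i,j,r):

[(3, 4, 0), (3, 6, 1), (3, 10, 2), (5, 4, 1), (5, 6, 2), (5, 9, 3), (6, 3, 1), (9, 1, 0), (9, 9, 6)]


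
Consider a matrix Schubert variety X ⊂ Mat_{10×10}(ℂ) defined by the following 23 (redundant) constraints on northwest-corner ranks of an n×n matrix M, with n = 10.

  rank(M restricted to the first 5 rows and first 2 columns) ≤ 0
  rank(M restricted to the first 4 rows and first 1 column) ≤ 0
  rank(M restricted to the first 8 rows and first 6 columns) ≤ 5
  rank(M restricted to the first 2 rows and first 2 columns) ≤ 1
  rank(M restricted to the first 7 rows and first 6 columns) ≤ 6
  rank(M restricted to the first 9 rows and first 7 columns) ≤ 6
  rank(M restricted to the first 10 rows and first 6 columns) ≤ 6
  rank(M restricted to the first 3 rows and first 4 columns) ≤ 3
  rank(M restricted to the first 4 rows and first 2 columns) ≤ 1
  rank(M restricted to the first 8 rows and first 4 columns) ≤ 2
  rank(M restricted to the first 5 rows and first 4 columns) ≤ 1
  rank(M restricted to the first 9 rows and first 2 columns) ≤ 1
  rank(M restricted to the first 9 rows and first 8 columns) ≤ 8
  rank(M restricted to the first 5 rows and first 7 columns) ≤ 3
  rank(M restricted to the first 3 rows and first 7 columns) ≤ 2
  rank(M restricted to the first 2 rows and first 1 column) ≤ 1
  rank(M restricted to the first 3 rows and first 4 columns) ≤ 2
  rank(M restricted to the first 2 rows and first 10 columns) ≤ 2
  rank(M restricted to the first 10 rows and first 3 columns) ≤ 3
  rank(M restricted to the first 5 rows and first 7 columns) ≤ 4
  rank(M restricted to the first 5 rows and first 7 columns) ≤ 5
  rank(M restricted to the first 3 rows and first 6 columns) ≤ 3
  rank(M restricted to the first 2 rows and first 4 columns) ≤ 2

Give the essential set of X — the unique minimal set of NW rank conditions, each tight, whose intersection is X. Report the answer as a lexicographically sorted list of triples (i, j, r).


Recovering R(i,j) via the rank-extension bound from the 23 conditions:

  0 0 1 1 1 1 1 1 1 1
  0 0 1 1 2 2 2 2 2 2
  0 0 1 1 2 2 2 3 3 3
  0 0 1 1 2 3 3 4 4 4
  0 0 1 1 2 3 3 4 5 5
  1 1 2 2 3 4 4 5 6 6
  1 1 2 2 3 4 5 6 7 7
  1 1 2 2 3 4 5 6 7 8
  1 1 2 3 4 5 6 7 8 9
  1 2 3 4 5 6 7 8 9 10

giving w = (3, 5, 8, 6, 9, 1, 7, 10, 4, 2) via Δ²R.

ℓ(w)=22; the 6 essential cells (i,j,r):

[(3, 7, 2), (5, 2, 0), (5, 4, 1), (5, 7, 3), (8, 4, 2), (9, 2, 1)]


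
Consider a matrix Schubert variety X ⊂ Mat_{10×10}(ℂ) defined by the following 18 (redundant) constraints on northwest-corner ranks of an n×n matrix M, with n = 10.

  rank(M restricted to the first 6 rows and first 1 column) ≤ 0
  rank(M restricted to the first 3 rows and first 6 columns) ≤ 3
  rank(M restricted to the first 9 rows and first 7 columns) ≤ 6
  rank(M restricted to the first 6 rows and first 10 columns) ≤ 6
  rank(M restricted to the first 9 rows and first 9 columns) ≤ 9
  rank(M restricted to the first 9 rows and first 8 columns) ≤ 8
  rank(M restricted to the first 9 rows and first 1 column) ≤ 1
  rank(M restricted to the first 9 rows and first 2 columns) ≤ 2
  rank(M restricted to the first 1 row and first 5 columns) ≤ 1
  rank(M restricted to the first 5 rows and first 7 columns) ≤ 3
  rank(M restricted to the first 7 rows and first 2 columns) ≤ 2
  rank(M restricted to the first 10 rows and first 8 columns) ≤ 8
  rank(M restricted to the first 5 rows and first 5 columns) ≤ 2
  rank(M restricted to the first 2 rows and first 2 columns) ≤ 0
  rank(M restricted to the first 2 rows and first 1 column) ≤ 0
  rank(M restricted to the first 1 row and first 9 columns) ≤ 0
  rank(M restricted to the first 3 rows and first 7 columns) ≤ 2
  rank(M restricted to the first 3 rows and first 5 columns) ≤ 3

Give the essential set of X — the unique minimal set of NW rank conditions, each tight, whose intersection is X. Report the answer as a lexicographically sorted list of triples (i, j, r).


Reconstructing r_w from the 18 given conditions:

  R[1]: 0, 0, 0, 0, 0, 0, 0, 0, 0, 1
  R[2]: 0, 0, 1, 1, 1, 1, 1, 1, 1, 2
  R[3]: 0, 1, 2, 2, 2, 2, 2, 2, 2, 3
  R[4]: 0, 1, 2, 2, 2, 3, 3, 3, 3, 4
  R[5]: 0, 1, 2, 2, 2, 3, 3, 4, 4, 5
  R[6]: 0, 1, 2, 3, 3, 4, 4, 5, 5, 6
  R[7]: 1, 2, 3, 4, 4, 5, 5, 6, 6, 7
  R[8]: 1, 2, 3, 4, 5, 6, 6, 7, 7, 8
  R[9]: 1, 2, 3, 4, 5, 6, 6, 7, 8, 9
  R[10]: 1, 2, 3, 4, 5, 6, 7, 8, 9, 10

second differences of R give the permutation w = (10, 3, 2, 6, 8, 4, 1, 5, 9, 7).

Rothe diagram D(w) (21 cells), 6 SE-corners (essential conditions):

[(1, 9, 0), (2, 2, 0), (5, 5, 2), (5, 7, 3), (6, 1, 0), (9, 7, 6)]


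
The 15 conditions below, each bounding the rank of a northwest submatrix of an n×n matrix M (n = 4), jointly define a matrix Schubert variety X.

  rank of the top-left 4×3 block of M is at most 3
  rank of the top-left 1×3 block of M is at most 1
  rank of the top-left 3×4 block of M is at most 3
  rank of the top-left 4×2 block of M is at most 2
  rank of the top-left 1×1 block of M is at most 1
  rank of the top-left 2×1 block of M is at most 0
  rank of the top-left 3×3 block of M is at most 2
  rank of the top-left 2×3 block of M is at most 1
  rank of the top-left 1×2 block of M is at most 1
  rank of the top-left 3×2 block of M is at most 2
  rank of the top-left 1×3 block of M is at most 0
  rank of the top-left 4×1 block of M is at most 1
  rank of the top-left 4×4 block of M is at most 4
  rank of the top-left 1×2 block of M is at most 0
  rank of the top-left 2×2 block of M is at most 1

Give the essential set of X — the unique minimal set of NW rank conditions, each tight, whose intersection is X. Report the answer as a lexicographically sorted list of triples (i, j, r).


Reconstructing r_w from the 15 given conditions:

  row 1: 0  0  0  1
  row 2: 0  1  1  2
  row 3: 1  2  2  3
  row 4: 1  2  3  4

the unique w with this rank table is (4, 2, 1, 3).

Fulton essential set (2 of the 4 Rothe cells):

[(1, 3, 0), (2, 1, 0)]


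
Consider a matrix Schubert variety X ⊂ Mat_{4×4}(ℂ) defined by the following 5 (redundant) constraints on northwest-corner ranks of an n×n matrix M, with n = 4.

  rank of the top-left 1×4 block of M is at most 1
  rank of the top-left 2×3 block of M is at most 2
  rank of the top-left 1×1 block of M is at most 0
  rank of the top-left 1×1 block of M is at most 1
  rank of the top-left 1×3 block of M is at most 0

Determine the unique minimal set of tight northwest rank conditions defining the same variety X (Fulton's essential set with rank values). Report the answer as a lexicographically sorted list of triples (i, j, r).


Computing R[i][j] = min implied NW-rank bound (n=4, 5 conditions):

  row 1: 0 | 0 | 0 | 1
  row 2: 1 | 1 | 1 | 2
  row 3: 1 | 2 | 2 | 3
  row 4: 1 | 2 | 3 | 4

so w = (4, 1, 2, 3).

Rothe diagram D(w) (3 cells), 1 SE-corner (essential condition):

[(1, 3, 0)]


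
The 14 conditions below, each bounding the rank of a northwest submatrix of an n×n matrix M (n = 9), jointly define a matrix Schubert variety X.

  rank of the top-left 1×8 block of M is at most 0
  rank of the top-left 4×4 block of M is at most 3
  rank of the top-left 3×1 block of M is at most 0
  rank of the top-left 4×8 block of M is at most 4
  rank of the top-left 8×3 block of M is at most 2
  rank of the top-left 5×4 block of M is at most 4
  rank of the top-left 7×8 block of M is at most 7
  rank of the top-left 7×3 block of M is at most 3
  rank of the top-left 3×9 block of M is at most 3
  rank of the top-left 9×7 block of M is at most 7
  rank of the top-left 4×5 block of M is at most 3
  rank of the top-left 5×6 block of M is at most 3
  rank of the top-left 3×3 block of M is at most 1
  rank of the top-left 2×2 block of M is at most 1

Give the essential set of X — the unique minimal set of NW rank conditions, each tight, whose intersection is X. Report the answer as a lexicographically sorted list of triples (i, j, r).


Reconstructing r_w from the 14 given conditions:

  row 1: 0, 0, 0, 0, 0, 0, 0, 0, 1
  row 2: 0, 1, 1, 1, 1, 1, 1, 1, 2
  row 3: 0, 1, 1, 2, 2, 2, 2, 2, 3
  row 4: 1, 2, 2, 3, 3, 3, 3, 3, 4
  row 5: 1, 2, 2, 3, 3, 3, 4, 4, 5
  row 6: 1, 2, 2, 3, 4, 4, 5, 5, 6
  row 7: 1, 2, 2, 3, 4, 5, 6, 6, 7
  row 8: 1, 2, 2, 3, 4, 5, 6, 7, 8
  row 9: 1, 2, 3, 4, 5, 6, 7, 8, 9

second differences of R give the permutation w = (9, 2, 4, 1, 7, 5, 6, 8, 3).

ℓ(w)=17; the 5 essential cells (i,j,r):

[(1, 8, 0), (3, 1, 0), (3, 3, 1), (5, 6, 3), (8, 3, 2)]


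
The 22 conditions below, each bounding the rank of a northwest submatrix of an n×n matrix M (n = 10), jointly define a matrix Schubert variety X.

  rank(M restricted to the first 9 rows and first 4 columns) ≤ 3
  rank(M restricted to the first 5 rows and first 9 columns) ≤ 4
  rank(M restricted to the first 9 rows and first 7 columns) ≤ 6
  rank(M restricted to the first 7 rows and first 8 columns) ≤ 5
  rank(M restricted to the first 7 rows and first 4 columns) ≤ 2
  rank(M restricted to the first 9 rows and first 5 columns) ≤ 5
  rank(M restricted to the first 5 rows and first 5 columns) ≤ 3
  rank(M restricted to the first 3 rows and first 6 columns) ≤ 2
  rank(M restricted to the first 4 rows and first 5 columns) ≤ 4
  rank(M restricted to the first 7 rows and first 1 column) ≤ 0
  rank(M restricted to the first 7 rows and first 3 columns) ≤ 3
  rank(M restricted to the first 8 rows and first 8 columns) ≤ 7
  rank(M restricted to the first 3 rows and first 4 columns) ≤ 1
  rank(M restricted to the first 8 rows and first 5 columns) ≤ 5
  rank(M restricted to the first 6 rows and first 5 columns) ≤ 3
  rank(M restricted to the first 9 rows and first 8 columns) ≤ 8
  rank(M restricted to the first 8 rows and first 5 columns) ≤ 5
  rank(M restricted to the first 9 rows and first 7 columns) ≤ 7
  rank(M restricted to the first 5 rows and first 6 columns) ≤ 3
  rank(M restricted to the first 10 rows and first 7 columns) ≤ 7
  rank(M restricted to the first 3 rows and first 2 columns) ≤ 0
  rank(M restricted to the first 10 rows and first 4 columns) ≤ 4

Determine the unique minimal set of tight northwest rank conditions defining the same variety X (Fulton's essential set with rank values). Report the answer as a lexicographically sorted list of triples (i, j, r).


Recovering R(i,j) via the rank-extension bound from the 22 conditions:

  0 0 1 1 1 1 1 1 1 1
  0 0 1 1 2 2 2 2 2 2
  0 0 1 1 2 2 3 3 3 3
  0 1 2 2 3 3 4 4 4 4
  0 1 2 2 3 3 4 4 4 5
  0 1 2 2 3 4 5 5 5 6
  0 1 2 2 3 4 5 5 6 7
  1 2 3 3 4 5 6 6 7 8
  1 2 3 3 4 5 6 7 8 9
  1 2 3 4 5 6 7 8 9 10

hence w(1..10) = (3, 5, 7, 2, 10, 6, 9, 1, 8, 4).

9 SE-corners of the 21-cell Rothe diagram give Ess(w):

[(3, 2, 0), (3, 4, 1), (3, 6, 2), (5, 6, 3), (5, 9, 4), (7, 1, 0), (7, 4, 2), (7, 8, 5), (9, 4, 3)]


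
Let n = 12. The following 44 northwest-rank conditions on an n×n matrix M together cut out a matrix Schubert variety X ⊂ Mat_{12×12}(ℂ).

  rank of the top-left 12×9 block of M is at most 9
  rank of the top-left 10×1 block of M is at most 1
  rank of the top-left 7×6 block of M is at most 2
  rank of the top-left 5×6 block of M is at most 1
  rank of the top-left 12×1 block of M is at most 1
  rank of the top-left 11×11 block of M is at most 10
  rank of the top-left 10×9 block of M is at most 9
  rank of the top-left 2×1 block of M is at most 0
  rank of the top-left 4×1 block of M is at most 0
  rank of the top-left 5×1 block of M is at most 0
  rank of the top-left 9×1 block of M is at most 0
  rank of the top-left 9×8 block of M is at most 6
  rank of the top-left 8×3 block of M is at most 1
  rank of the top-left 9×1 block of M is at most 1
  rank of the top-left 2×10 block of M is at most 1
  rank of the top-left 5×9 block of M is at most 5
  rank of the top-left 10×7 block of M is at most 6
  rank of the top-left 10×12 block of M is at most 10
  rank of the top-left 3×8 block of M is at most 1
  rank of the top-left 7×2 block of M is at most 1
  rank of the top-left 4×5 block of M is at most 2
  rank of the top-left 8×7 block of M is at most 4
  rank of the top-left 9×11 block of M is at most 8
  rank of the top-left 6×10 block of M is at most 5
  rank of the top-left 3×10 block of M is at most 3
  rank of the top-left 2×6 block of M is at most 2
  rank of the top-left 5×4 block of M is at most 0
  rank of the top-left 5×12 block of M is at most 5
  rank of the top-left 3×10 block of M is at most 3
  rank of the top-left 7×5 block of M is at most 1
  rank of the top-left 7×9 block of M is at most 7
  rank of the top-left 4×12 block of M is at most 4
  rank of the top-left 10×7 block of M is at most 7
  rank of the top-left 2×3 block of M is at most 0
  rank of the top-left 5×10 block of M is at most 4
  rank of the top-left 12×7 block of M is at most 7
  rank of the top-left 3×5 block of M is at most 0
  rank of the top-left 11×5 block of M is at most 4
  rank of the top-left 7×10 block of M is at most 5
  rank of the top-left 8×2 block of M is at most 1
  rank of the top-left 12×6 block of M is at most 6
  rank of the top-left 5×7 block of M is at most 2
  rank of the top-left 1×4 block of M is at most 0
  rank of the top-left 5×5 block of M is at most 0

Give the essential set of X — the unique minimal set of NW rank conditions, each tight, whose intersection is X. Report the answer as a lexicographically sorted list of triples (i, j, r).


Propagating the 44 rank bounds to every northwest block:

  row 1: 0 | 0 | 0 | 0 | 0 | 1 | 1 | 1 | 1 | 1 | 1 | 1
  row 2: 0 | 0 | 0 | 0 | 0 | 1 | 1 | 1 | 1 | 1 | 2 | 2
  row 3: 0 | 0 | 0 | 0 | 0 | 1 | 1 | 1 | 2 | 2 | 3 | 3
  row 4: 0 | 0 | 0 | 0 | 0 | 1 | 2 | 2 | 3 | 3 | 4 | 4
  row 5: 0 | 0 | 0 | 0 | 0 | 1 | 2 | 3 | 4 | 4 | 5 | 5
  row 6: 0 | 1 | 1 | 1 | 1 | 2 | 3 | 4 | 5 | 5 | 6 | 6
  row 7: 0 | 1 | 1 | 1 | 1 | 2 | 3 | 4 | 5 | 5 | 6 | 7
  row 8: 0 | 1 | 1 | 2 | 2 | 3 | 4 | 5 | 6 | 6 | 7 | 8
  row 9: 0 | 1 | 2 | 3 | 3 | 4 | 5 | 6 | 7 | 7 | 8 | 9
  row 10: 1 | 2 | 3 | 4 | 4 | 5 | 6 | 7 | 8 | 8 | 9 | 10
  row 11: 1 | 2 | 3 | 4 | 4 | 5 | 6 | 7 | 8 | 9 | 10 | 11
  row 12: 1 | 2 | 3 | 4 | 5 | 6 | 7 | 8 | 9 | 10 | 11 | 12

second differences of R give the permutation w = (6, 11, 9, 7, 8, 2, 12, 4, 3, 1, 10, 5).

Fulton essential set (8 of the 41 Rothe cells):

[(2, 10, 1), (3, 8, 1), (5, 5, 0), (7, 5, 1), (7, 10, 5), (8, 3, 1), (9, 1, 0), (11, 5, 4)]


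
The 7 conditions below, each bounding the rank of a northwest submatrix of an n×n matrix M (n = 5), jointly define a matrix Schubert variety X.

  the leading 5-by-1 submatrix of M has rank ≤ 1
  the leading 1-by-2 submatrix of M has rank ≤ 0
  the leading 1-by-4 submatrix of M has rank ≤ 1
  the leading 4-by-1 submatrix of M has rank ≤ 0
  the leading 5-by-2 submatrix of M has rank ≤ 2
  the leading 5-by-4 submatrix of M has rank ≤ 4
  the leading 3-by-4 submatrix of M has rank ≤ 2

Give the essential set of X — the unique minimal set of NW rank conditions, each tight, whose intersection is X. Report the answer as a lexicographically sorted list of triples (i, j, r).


Reconstructing r_w from the 7 given conditions:

  0  0  1  1  1
  0  1  2  2  2
  0  1  2  2  3
  0  1  2  3  4
  1  2  3  4  5

so w = (3, 2, 5, 4, 1).

Rothe diagram D(w) (6 cells), 3 SE-corners (essential conditions):

[(1, 2, 0), (3, 4, 2), (4, 1, 0)]


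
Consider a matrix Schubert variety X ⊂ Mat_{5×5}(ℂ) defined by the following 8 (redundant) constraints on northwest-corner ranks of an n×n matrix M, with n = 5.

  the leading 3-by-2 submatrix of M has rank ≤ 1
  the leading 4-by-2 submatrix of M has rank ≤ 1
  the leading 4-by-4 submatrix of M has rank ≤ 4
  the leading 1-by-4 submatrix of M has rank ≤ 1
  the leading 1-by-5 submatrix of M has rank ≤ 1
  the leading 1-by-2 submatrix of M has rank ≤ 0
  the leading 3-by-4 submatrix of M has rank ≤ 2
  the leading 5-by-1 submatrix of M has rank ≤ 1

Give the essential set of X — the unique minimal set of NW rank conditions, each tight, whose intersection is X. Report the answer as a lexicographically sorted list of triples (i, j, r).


Computing R[i][j] = min implied NW-rank bound (n=5, 8 conditions):

  0 0 1 1 1
  1 1 2 2 2
  1 1 2 2 3
  1 1 2 3 4
  1 2 3 4 5

giving w = (3, 1, 5, 4, 2) via Δ²R.

3 SE-corners of the 5-cell Rothe diagram give Ess(w):

[(1, 2, 0), (3, 4, 2), (4, 2, 1)]


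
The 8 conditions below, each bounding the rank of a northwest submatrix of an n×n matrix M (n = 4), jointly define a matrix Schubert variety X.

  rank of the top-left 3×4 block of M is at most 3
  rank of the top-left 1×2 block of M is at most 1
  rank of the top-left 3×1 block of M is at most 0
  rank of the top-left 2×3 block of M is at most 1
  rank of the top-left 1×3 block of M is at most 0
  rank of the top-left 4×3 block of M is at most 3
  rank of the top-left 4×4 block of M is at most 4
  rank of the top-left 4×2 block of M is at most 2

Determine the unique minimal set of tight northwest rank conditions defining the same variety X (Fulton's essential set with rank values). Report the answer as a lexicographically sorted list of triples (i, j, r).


Reconstructing r_w from the 8 given conditions:

  R[1]: 0 | 0 | 0 | 1
  R[2]: 0 | 1 | 1 | 2
  R[3]: 0 | 1 | 2 | 3
  R[4]: 1 | 2 | 3 | 4

second differences of R give the permutation w = (4, 2, 3, 1).

Rothe diagram D(w) (5 cells), 2 SE-corners (essential conditions):

[(1, 3, 0), (3, 1, 0)]


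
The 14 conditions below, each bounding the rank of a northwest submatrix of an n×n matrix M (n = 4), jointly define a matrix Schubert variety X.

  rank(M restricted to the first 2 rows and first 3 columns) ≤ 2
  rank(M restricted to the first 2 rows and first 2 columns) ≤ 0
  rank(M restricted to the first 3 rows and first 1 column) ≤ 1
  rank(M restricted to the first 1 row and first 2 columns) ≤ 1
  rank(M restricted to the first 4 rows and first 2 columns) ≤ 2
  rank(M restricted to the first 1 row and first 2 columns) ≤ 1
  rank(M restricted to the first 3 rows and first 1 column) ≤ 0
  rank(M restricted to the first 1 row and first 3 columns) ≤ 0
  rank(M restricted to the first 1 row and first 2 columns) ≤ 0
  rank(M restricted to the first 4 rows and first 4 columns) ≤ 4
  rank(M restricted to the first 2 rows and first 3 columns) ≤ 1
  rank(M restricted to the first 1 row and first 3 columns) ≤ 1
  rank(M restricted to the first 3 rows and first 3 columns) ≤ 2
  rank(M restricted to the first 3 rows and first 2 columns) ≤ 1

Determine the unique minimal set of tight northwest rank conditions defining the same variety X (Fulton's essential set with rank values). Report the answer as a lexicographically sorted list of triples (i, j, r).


The tightest implied rank at each (i,j), from the 14 conditions:

  R[1]: 0, 0, 0, 1
  R[2]: 0, 0, 1, 2
  R[3]: 0, 1, 2, 3
  R[4]: 1, 2, 3, 4

reading off 1-entries of Δ²R: w = (4, 3, 2, 1).

Rothe diagram D(w) (6 cells), 3 SE-corners (essential conditions):

[(1, 3, 0), (2, 2, 0), (3, 1, 0)]


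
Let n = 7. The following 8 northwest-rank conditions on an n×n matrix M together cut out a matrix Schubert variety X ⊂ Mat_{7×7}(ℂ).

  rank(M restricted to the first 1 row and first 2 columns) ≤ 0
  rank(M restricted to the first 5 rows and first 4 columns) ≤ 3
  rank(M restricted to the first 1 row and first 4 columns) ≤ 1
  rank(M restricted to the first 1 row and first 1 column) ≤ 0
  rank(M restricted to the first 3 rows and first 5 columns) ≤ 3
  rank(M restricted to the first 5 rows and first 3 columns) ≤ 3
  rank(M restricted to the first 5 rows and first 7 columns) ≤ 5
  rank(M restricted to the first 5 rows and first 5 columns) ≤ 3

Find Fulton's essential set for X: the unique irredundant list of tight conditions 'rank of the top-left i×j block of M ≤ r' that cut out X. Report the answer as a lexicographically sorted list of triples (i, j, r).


The tightest implied rank at each (i,j), from the 8 conditions:

  i=1: 0, 0, 1, 1, 1, 1, 1
  i=2: 1, 1, 2, 2, 2, 2, 2
  i=3: 1, 2, 3, 3, 3, 3, 3
  i=4: 1, 2, 3, 3, 3, 4, 4
  i=5: 1, 2, 3, 3, 3, 4, 5
  i=6: 1, 2, 3, 4, 4, 5, 6
  i=7: 1, 2, 3, 4, 5, 6, 7

second differences of R give the permutation w = (3, 1, 2, 6, 7, 4, 5).

2 SE-corners of the 6-cell Rothe diagram give Ess(w):

[(1, 2, 0), (5, 5, 3)]


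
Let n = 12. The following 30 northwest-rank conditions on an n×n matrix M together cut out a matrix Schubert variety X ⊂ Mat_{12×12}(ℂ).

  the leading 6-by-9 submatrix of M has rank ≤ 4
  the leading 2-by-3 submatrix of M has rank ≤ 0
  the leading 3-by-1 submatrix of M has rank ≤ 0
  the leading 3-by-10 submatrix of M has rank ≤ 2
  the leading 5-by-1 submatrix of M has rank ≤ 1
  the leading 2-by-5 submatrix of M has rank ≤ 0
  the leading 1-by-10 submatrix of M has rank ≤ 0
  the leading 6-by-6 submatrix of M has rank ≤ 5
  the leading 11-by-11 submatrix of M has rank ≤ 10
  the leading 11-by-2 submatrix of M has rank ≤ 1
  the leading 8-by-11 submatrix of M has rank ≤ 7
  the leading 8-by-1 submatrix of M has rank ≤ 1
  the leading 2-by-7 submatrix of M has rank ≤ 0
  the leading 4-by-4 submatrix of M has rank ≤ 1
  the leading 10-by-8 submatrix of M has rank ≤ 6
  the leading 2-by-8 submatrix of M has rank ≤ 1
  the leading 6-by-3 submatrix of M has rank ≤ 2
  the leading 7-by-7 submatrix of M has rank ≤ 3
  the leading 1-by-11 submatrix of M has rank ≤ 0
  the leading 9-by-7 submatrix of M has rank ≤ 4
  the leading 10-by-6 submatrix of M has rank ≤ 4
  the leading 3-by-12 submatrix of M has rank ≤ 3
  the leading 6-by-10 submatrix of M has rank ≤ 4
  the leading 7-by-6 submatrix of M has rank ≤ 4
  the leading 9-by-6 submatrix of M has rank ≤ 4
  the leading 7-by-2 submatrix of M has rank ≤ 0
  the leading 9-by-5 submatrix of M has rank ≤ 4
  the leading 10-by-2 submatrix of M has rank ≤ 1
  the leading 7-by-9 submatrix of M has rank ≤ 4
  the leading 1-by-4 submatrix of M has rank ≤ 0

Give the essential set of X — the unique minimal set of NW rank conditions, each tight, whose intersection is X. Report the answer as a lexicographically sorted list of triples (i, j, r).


Propagating the 30 rank bounds to every northwest block:

  i=1: 0, 0, 0, 0, 0, 0, 0, 0, 0, 0, 0, 1
  i=2: 0, 0, 0, 0, 0, 0, 0, 1, 1, 1, 1, 2
  i=3: 0, 0, 1, 1, 1, 1, 1, 2, 2, 2, 2, 3
  i=4: 0, 0, 1, 1, 2, 2, 2, 3, 3, 3, 3, 4
  i=5: 0, 0, 1, 2, 3, 3, 3, 4, 4, 4, 4, 5
  i=6: 0, 0, 1, 2, 3, 3, 3, 4, 4, 4, 5, 6
  i=7: 0, 0, 1, 2, 3, 3, 3, 4, 4, 5, 6, 7
  i=8: 1, 1, 2, 3, 4, 4, 4, 5, 5, 6, 7, 8
  i=9: 1, 1, 2, 3, 4, 4, 4, 5, 6, 7, 8, 9
  i=10: 1, 1, 2, 3, 4, 4, 5, 6, 7, 8, 9, 10
  i=11: 1, 1, 2, 3, 4, 5, 6, 7, 8, 9, 10, 11
  i=12: 1, 2, 3, 4, 5, 6, 7, 8, 9, 10, 11, 12

hence w(1..12) = (12, 8, 3, 5, 4, 11, 10, 1, 9, 7, 6, 2).

Fulton essential set (10 of the 42 Rothe cells):

[(1, 11, 0), (2, 7, 0), (4, 4, 1), (6, 10, 4), (7, 2, 0), (7, 7, 3), (7, 9, 4), (9, 7, 4), (10, 6, 4), (11, 2, 1)]


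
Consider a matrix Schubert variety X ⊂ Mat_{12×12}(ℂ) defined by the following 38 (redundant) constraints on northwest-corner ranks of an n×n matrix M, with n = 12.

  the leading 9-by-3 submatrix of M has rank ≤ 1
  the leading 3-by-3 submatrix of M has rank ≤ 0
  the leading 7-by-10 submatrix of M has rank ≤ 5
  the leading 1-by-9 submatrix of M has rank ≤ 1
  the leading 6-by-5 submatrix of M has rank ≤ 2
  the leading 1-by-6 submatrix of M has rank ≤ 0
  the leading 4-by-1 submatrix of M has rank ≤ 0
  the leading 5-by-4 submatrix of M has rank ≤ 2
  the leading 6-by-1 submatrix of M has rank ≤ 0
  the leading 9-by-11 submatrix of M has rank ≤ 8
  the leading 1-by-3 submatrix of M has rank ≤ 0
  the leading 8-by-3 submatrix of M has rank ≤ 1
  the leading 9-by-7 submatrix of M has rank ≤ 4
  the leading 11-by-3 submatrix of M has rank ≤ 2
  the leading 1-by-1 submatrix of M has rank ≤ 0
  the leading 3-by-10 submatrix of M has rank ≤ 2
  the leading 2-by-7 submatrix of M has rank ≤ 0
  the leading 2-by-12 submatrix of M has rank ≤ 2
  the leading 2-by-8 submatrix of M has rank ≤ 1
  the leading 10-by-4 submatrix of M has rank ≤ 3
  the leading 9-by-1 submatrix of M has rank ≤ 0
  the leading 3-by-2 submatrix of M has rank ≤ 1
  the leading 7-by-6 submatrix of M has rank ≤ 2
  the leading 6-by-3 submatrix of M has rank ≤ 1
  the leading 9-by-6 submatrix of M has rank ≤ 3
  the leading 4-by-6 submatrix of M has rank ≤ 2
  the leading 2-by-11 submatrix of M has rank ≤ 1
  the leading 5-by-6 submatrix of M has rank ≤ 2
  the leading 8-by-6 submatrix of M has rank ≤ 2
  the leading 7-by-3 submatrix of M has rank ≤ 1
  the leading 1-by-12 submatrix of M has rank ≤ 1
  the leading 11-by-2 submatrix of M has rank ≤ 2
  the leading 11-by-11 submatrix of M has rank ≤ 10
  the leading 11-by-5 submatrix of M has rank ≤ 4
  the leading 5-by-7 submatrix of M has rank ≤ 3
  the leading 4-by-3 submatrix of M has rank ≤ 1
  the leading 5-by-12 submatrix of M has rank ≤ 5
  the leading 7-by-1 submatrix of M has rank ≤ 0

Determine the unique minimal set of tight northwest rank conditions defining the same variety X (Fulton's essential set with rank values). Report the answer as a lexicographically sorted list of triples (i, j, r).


Propagating the 38 rank bounds to every northwest block:

  i=1: 0 | 0 | 0 | 0 | 0 | 0 | 0 | 1 | 1 | 1 | 1 | 1
  i=2: 0 | 0 | 0 | 0 | 0 | 0 | 0 | 1 | 1 | 1 | 1 | 2
  i=3: 0 | 0 | 0 | 1 | 1 | 1 | 1 | 2 | 2 | 2 | 2 | 3
  i=4: 0 | 1 | 1 | 2 | 2 | 2 | 2 | 3 | 3 | 3 | 3 | 4
  i=5: 0 | 1 | 1 | 2 | 2 | 2 | 3 | 4 | 4 | 4 | 4 | 5
  i=6: 0 | 1 | 1 | 2 | 2 | 2 | 3 | 4 | 5 | 5 | 5 | 6
  i=7: 0 | 1 | 1 | 2 | 2 | 2 | 3 | 4 | 5 | 5 | 6 | 7
  i=8: 0 | 1 | 1 | 2 | 2 | 2 | 3 | 4 | 5 | 6 | 7 | 8
  i=9: 0 | 1 | 1 | 2 | 3 | 3 | 4 | 5 | 6 | 7 | 8 | 9
  i=10: 1 | 2 | 2 | 3 | 4 | 4 | 5 | 6 | 7 | 8 | 9 | 10
  i=11: 1 | 2 | 2 | 3 | 4 | 5 | 6 | 7 | 8 | 9 | 10 | 11
  i=12: 1 | 2 | 3 | 4 | 5 | 6 | 7 | 8 | 9 | 10 | 11 | 12

second differences of R give the permutation w = (8, 12, 4, 2, 7, 9, 11, 10, 5, 1, 6, 3).

Fulton essential set (8 of the 41 Rothe cells):

[(2, 7, 0), (2, 11, 1), (3, 3, 0), (7, 10, 5), (8, 6, 2), (9, 1, 0), (9, 3, 1), (11, 3, 2)]
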